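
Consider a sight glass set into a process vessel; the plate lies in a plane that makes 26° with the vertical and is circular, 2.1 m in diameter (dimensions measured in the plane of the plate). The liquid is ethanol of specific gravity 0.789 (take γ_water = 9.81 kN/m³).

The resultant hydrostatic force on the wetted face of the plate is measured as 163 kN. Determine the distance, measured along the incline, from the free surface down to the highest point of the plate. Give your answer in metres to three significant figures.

γ = 0.789 × 9.81 = 7.74009 kN/m³.
A = π(1.05)² = 3.46361 m².
From F = γ·h_c·A, the centroid depth is h_c = 163/(7.74009 × 3.46361) = 6.08013 m.
The plate makes 26° with the vertical, i.e. θ = 90° − 26° = 64° to the horizontal. Measuring y along the incline from the free-surface line, vertical depth h = y·sinθ with sinθ = 0.898794.
Along the incline, y_c = h_c/sinθ = 6.08013/0.898794 = 6.76476 m.
The centroid is at the centre, 1.05 m below the top of the plate, so the highest point sits at y_top = 6.76476 − 1.05 = 5.71476 m along the incline.

y_top ≈ 5.71 m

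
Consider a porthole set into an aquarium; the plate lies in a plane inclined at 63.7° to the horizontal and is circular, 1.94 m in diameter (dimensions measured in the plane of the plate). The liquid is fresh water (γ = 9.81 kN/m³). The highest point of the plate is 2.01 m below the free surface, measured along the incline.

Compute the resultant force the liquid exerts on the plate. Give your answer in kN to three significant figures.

F ≈ 77.5 kN

γ = 9.81 kN/m³.
Let θ = 63.7° be the plate's angle to the horizontal; measure y along the incline from where the plane meets the free surface. Vertical depth h = y·sinθ with sinθ = 0.896486.
The centroid is at the centre, 0.97 m below the top of the plate, so y_c = 2.01 + 0.97 = 2.98 m and h_c = 2.98 × 0.896486 = 2.67153 m.
A = π(0.97)² = 2.95592 m².
Resultant F = γ·h_c·A = 9.81 × 2.67153 × 2.95592 = 77.4679 kN.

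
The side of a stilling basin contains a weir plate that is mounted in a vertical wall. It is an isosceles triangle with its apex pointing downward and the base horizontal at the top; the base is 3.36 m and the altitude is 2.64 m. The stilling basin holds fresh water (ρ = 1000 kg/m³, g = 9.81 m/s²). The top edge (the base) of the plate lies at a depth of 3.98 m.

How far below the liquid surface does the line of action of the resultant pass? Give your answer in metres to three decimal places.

h_p = 4.940 m

γ = ρg = 1000 × 9.81 = 9810 N/m³ = 9.81 kN/m³.
With the apex down, the centroid sits h/3 = 2.64/3 = 0.88 m below the base (the top edge), so the centroid depth is h_c = 3.98 + 0.88 = 4.86 m.
A = ½ × 3.36 × 2.64 = 4.4352 m².
Resultant F = γ·h_c·A = 9.81 × 4.86 × 4.4352 = 211.455 kN.
I_c = b·h³/36 = 3.36 × 2.64³/36 = 1.71731 m⁴.
Centre of pressure: y_p = y_c + I_c/(y_c·A) = 4.86 + 1.71731/(4.86 × 4.4352) = 4.86 + 0.0796708 = 4.93967 m along the plane.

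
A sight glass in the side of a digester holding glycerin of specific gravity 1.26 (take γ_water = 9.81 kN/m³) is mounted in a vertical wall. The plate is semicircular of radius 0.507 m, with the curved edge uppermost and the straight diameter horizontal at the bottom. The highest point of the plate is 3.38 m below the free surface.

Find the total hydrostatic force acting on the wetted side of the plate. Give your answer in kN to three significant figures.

F ≈ 18.3 kN

γ = 1.26 × 9.81 = 12.3606 kN/m³.
The centroid lies 4r/(3π) = 0.215177 m above the diameter, so r − 4r/(3π) = 0.507 − 0.215177 = 0.291823 m below the topmost point, so the centroid depth is h_c = 3.38 + 0.291823 = 3.67182 m.
A = πr²/2 = π × 0.507²/2 = 0.403772 m².
Resultant F = γ·h_c·A = 12.3606 × 3.67182 × 0.403772 = 18.3256 kN.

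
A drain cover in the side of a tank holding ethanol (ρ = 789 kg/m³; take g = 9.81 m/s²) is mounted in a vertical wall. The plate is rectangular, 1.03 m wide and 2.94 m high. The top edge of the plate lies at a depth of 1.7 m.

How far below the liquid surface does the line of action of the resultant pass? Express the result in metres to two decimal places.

γ = ρg = 789 × 9.81 / 1000 = 7.74009 kN/m³.
The centroid lies 2.94/2 = 1.47 m below the top edge, so the centroid depth is h_c = 1.7 + 1.47 = 3.17 m.
A = 1.03 × 2.94 = 3.0282 m².
Resultant F = γ·h_c·A = 7.74009 × 3.17 × 3.0282 = 74.3002 kN.
I_c = b·h³/12 = 1.03 × 2.94³/12 = 2.18121 m⁴.
Centre of pressure: y_p = y_c + I_c/(y_c·A) = 3.17 + 2.18121/(3.17 × 3.0282) = 3.17 + 0.227224 = 3.39722 m along the plane.

h_p = 3.40 m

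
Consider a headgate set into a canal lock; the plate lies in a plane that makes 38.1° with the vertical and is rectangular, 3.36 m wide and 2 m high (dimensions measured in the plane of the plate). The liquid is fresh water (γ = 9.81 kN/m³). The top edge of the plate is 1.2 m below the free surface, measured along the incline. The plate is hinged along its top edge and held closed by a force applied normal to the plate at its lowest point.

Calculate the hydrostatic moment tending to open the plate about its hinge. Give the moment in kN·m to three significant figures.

M ≈ 131 kN·m

γ = 9.81 kN/m³.
The plate makes 38.1° with the vertical, i.e. θ = 90° − 38.1° = 51.9° to the horizontal. Measuring y along the incline from the free-surface line, vertical depth h = y·sinθ with sinθ = 0.786935.
The centroid lies 2/2 = 1 m below the top edge, so y_c = 1.2 + 1 = 2.2 m and h_c = 2.2 × 0.786935 = 1.73126 m.
A = 3.36 × 2 = 6.72 m².
Resultant F = γ·h_c·A = 9.81 × 1.73126 × 6.72 = 114.13 kN.
I_c = b·h³/12 = 3.36 × 2³/12 = 2.24 m⁴.
Centre of pressure: y_p = y_c + I_c/(y_c·A) = 2.2 + 2.24/(2.2 × 6.72) = 2.2 + 0.151515 = 2.35152 m along the plane.
The resultant acts 1 + 0.151515 = 1.15152 m (along the plate) below the hinge at the top edge, so the moment about the hinge is M = F × 1.15152 = 114.13 × 1.15152 = 131.423 kN·m.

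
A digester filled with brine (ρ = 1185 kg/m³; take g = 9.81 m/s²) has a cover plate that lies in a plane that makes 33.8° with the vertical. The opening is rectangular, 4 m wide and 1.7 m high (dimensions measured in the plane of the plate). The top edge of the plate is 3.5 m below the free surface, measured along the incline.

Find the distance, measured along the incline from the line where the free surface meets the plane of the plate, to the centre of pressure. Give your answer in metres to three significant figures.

y_p = 4.41 m

γ = ρg = 1185 × 9.81 / 1000 = 11.62485 kN/m³.
The plate makes 33.8° with the vertical, i.e. θ = 90° − 33.8° = 56.2° to the horizontal. Measuring y along the incline from the free-surface line, vertical depth h = y·sinθ with sinθ = 0.830984.
The centroid lies 1.7/2 = 0.85 m below the top edge, so y_c = 3.5 + 0.85 = 4.35 m and h_c = 4.35 × 0.830984 = 3.61478 m.
A = 4 × 1.7 = 6.8 m².
Resultant F = γ·h_c·A = 11.62485 × 3.61478 × 6.8 = 285.745 kN.
I_c = b·h³/12 = 4 × 1.7³/12 = 1.63767 m⁴.
Centre of pressure: y_p = y_c + I_c/(y_c·A) = 4.35 + 1.63767/(4.35 × 6.8) = 4.35 + 0.0553641 = 4.40536 m along the plane.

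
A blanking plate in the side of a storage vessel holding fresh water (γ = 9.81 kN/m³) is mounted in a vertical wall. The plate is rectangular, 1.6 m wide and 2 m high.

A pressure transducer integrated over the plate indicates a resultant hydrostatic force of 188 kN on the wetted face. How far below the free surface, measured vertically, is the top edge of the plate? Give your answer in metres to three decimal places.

d_top ≈ 4.989 m

γ = 9.81 kN/m³.
A = 1.6 × 2 = 3.2 m².
From F = γ·h_c·A, the centroid depth is h_c = 188/(9.81 × 3.2) = 5.98879 m.
The centroid lies 2/2 = 1 m below the top edge, so the top edge sits at h_top = 5.98879 − 1 = 4.98879 m below the surface.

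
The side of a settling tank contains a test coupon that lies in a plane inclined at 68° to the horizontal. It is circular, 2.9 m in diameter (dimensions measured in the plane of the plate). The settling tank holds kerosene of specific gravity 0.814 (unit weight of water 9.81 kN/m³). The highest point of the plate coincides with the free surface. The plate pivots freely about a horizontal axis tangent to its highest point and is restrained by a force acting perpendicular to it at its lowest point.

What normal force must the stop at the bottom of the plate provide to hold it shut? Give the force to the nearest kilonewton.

P ≈ 44 kN

γ = 0.814 × 9.81 = 7.98534 kN/m³.
Let θ = 68° be the plate's angle to the horizontal; measure y along the incline from where the plane meets the free surface. Vertical depth h = y·sinθ with sinθ = 0.927184.
The centroid is at the centre, 1.45 m below the top of the plate, so y_c = 1.45 m and h_c = 1.45 × 0.927184 = 1.34442 m.
A = π(1.45)² = 6.6052 m².
Resultant F = γ·h_c·A = 7.98534 × 1.34442 × 6.6052 = 70.9111 kN.
I_c = πr⁴/4 = π × 1.45⁴/4 = 3.47186 m⁴.
Centre of pressure: y_p = y_c + I_c/(y_c·A) = 1.45 + 3.47186/(1.45 × 6.6052) = 1.45 + 0.3625 = 1.8125 m along the plane.
The resultant acts 1.45 + 0.3625 = 1.8125 m (along the plate) below the hinge at the top edge, so the moment about the hinge is M = F × 1.8125 = 70.9111 × 1.8125 = 128.526 kN·m.
A normal force at the bottom, 2.9 m from the hinge, must supply this moment: P = 128.526/2.9 = 44.3193 kN.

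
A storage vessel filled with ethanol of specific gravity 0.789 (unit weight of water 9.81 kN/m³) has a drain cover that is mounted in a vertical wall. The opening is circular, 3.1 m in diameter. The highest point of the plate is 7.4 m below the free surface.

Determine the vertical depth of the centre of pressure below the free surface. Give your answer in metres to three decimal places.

γ = 0.789 × 9.81 = 7.74009 kN/m³.
The centroid is at the centre, 1.55 m below the top of the plate, so the centroid depth is h_c = 7.4 + 1.55 = 8.95 m.
A = π(1.55)² = 7.54768 m².
Resultant F = γ·h_c·A = 7.74009 × 8.95 × 7.54768 = 522.857 kN.
I_c = πr⁴/4 = π × 1.55⁴/4 = 4.53332 m⁴.
Centre of pressure: y_p = y_c + I_c/(y_c·A) = 8.95 + 4.53332/(8.95 × 7.54768) = 8.95 + 0.0671089 = 9.01711 m along the plane.

h_p = 9.017 m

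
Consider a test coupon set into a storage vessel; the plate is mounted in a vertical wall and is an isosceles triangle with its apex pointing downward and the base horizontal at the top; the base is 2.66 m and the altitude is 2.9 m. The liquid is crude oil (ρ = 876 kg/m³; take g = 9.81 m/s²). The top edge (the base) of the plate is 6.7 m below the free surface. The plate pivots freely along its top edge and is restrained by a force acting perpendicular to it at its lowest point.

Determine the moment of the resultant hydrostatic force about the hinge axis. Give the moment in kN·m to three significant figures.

M ≈ 261 kN·m

γ = ρg = 876 × 9.81 / 1000 = 8.59356 kN/m³.
With the apex down, the centroid sits h/3 = 2.9/3 = 0.966667 m below the base (the top edge), so the centroid depth is h_c = 6.7 + 0.966667 = 7.66667 m.
A = ½ × 2.66 × 2.9 = 3.857 m².
Resultant F = γ·h_c·A = 8.59356 × 7.66667 × 3.857 = 254.115 kN.
I_c = b·h³/36 = 2.66 × 2.9³/36 = 1.80208 m⁴.
Centre of pressure: y_p = y_c + I_c/(y_c·A) = 7.66667 + 1.80208/(7.66667 × 3.857) = 7.66667 + 0.0609421 = 7.72761 m along the plane.
The resultant acts 0.966667 + 0.0609421 = 1.02761 m (along the plate) below the hinge at the top edge, so the moment about the hinge is M = F × 1.02761 = 254.115 × 1.02761 = 261.131 kN·m.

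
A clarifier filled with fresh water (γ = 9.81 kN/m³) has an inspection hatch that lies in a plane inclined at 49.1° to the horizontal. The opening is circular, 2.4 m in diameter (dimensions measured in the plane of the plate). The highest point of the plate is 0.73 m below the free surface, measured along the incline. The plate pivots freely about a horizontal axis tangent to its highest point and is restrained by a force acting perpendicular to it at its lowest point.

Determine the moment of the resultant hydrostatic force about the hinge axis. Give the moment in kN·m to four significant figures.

M ≈ 89.76 kN·m

γ = 9.81 kN/m³.
Let θ = 49.1° be the plate's angle to the horizontal; measure y along the incline from where the plane meets the free surface. Vertical depth h = y·sinθ with sinθ = 0.755853.
The centroid is at the centre, 1.2 m below the top of the plate, so y_c = 0.73 + 1.2 = 1.93 m and h_c = 1.93 × 0.755853 = 1.4588 m.
A = π(1.2)² = 4.52389 m².
Resultant F = γ·h_c·A = 9.81 × 1.4588 × 4.52389 = 64.7406 kN.
I_c = πr⁴/4 = π × 1.2⁴/4 = 1.6286 m⁴.
Centre of pressure: y_p = y_c + I_c/(y_c·A) = 1.93 + 1.6286/(1.93 × 4.52389) = 1.93 + 0.186528 = 2.11653 m along the plane.
The resultant acts 1.2 + 0.186528 = 1.38653 m (along the plate) below the hinge at the top edge, so the moment about the hinge is M = F × 1.38653 = 64.7406 × 1.38653 = 89.7648 kN·m.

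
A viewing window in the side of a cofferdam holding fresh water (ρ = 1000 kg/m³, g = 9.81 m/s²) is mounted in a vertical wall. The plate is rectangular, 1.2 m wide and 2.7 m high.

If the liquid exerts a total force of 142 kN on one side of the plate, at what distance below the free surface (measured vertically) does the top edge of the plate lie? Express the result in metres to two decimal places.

d_top ≈ 3.12 m

γ = ρg = 1000 × 9.81 = 9810 N/m³ = 9.81 kN/m³.
A = 1.2 × 2.7 = 3.24 m².
From F = γ·h_c·A, the centroid depth is h_c = 142/(9.81 × 3.24) = 4.4676 m.
The centroid lies 2.7/2 = 1.35 m below the top edge, so the top edge sits at h_top = 4.4676 − 1.35 = 3.1176 m below the surface.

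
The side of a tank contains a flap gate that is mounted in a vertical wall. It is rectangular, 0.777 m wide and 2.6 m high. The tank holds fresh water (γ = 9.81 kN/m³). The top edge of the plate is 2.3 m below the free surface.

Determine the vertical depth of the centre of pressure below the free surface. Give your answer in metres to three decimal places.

h_p = 3.756 m

γ = 9.81 kN/m³.
The centroid lies 2.6/2 = 1.3 m below the top edge, so the centroid depth is h_c = 2.3 + 1.3 = 3.6 m.
A = 0.777 × 2.6 = 2.0202 m².
Resultant F = γ·h_c·A = 9.81 × 3.6 × 2.0202 = 71.3454 kN.
I_c = b·h³/12 = 0.777 × 2.6³/12 = 1.13805 m⁴.
Centre of pressure: y_p = y_c + I_c/(y_c·A) = 3.6 + 1.13805/(3.6 × 2.0202) = 3.6 + 0.156482 = 3.75648 m along the plane.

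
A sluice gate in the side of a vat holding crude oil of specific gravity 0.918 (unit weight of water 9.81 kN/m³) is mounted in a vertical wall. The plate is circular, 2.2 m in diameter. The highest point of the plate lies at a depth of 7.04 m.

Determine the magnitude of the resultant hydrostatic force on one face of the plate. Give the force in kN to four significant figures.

γ = 0.918 × 9.81 = 9.00558 kN/m³.
The centroid is at the centre, 1.1 m below the top of the plate, so the centroid depth is h_c = 7.04 + 1.1 = 8.14 m.
A = π(1.1)² = 3.80133 m².
Resultant F = γ·h_c·A = 9.00558 × 8.14 × 3.80133 = 278.658 kN.

F ≈ 278.7 kN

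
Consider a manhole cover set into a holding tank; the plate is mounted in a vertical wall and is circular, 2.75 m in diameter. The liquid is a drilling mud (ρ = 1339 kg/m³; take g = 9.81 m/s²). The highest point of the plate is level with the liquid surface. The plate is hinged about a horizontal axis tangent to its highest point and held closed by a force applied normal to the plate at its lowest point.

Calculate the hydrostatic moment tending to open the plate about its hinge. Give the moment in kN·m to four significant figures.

γ = ρg = 1339 × 9.81 / 1000 = 13.13559 kN/m³.
The centroid is at the centre, 1.375 m below the top of the plate, so the centroid depth is h_c = 1.375 m.
A = π(1.375)² = 5.93957 m².
Resultant F = γ·h_c·A = 13.13559 × 1.375 × 5.93957 = 107.277 kN.
I_c = πr⁴/4 = π × 1.375⁴/4 = 2.80738 m⁴.
Centre of pressure: y_p = y_c + I_c/(y_c·A) = 1.375 + 2.80738/(1.375 × 5.93957) = 1.375 + 0.343751 = 1.71875 m along the plane.
The resultant acts 1.375 + 0.343751 = 1.71875 m (along the plate) below the hinge at the top edge, so the moment about the hinge is M = F × 1.71875 = 107.277 × 1.71875 = 184.382 kN·m.

M ≈ 184.4 kN·m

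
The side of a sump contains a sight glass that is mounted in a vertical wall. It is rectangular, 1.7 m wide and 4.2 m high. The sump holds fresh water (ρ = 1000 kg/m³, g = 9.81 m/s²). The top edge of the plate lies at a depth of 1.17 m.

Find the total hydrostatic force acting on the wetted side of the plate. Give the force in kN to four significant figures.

γ = ρg = 1000 × 9.81 = 9810 N/m³ = 9.81 kN/m³.
The centroid lies 4.2/2 = 2.1 m below the top edge, so the centroid depth is h_c = 1.17 + 2.1 = 3.27 m.
A = 1.7 × 4.2 = 7.14 m².
Resultant F = γ·h_c·A = 9.81 × 3.27 × 7.14 = 229.042 kN.

F ≈ 229.0 kN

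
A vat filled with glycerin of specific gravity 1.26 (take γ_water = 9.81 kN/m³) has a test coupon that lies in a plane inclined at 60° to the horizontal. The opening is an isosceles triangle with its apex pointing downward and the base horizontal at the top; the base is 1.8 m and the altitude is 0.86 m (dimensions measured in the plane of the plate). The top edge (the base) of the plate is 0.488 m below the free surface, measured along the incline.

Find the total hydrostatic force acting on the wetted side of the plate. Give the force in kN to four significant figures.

F ≈ 6.418 kN

γ = 1.26 × 9.81 = 12.3606 kN/m³.
Let θ = 60° be the plate's angle to the horizontal; measure y along the incline from where the plane meets the free surface. Vertical depth h = y·sinθ with sinθ = 0.866025.
With the apex down, the centroid sits h/3 = 0.86/3 = 0.286667 m below the base (the top edge), so y_c = 0.488 + 0.286667 = 0.774667 m and h_c = 0.774667 × 0.866025 = 0.670881 m.
A = ½ × 1.8 × 0.86 = 0.774 m².
Resultant F = γ·h_c·A = 12.3606 × 0.670881 × 0.774 = 6.41839 kN.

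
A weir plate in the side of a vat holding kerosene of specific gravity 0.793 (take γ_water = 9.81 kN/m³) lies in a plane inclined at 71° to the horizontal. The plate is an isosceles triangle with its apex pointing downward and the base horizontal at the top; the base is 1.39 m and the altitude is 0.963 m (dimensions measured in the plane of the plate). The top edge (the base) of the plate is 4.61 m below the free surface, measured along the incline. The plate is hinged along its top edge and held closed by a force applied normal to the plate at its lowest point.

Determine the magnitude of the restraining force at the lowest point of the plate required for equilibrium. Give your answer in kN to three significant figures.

γ = 0.793 × 9.81 = 7.77933 kN/m³.
Let θ = 71° be the plate's angle to the horizontal; measure y along the incline from where the plane meets the free surface. Vertical depth h = y·sinθ with sinθ = 0.945519.
With the apex down, the centroid sits h/3 = 0.963/3 = 0.321 m below the base (the top edge), so y_c = 4.61 + 0.321 = 4.931 m and h_c = 4.931 × 0.945519 = 4.66235 m.
A = ½ × 1.39 × 0.963 = 0.669285 m².
Resultant F = γ·h_c·A = 7.77933 × 4.66235 × 0.669285 = 24.2749 kN.
I_c = b·h³/36 = 1.39 × 0.963³/36 = 0.0344819 m⁴.
Centre of pressure: y_p = y_c + I_c/(y_c·A) = 4.931 + 0.0344819/(4.931 × 0.669285) = 4.931 + 0.0104483 = 4.94145 m along the plane.
The resultant acts 0.321 + 0.0104483 = 0.331448 m (along the plate) below the hinge at the top edge, so the moment about the hinge is M = F × 0.331448 = 24.2749 × 0.331448 = 8.04587 kN·m.
A normal force at the bottom, 0.963 m from the hinge, must supply this moment: P = 8.04587/0.963 = 8.35501 kN.

P ≈ 8.36 kN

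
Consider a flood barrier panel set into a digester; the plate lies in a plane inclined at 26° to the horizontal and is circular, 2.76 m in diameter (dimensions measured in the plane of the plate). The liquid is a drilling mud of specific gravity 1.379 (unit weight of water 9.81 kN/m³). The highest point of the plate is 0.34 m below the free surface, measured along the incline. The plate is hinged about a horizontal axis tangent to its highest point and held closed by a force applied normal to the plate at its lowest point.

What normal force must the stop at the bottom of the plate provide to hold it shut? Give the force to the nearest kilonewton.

γ = 1.379 × 9.81 = 13.52799 kN/m³.
Let θ = 26° be the plate's angle to the horizontal; measure y along the incline from where the plane meets the free surface. Vertical depth h = y·sinθ with sinθ = 0.438371.
The centroid is at the centre, 1.38 m below the top of the plate, so y_c = 0.34 + 1.38 = 1.72 m and h_c = 1.72 × 0.438371 = 0.753998 m.
A = π(1.38)² = 5.98285 m².
Resultant F = γ·h_c·A = 13.52799 × 0.753998 × 5.98285 = 61.0255 kN.
I_c = πr⁴/4 = π × 1.38⁴/4 = 2.84843 m⁴.
Centre of pressure: y_p = y_c + I_c/(y_c·A) = 1.72 + 2.84843/(1.72 × 5.98285) = 1.72 + 0.276802 = 1.9968 m along the plane.
The resultant acts 1.38 + 0.276802 = 1.6568 m (along the plate) below the hinge at the top edge, so the moment about the hinge is M = F × 1.6568 = 61.0255 × 1.6568 = 101.107 kN·m.
A normal force at the bottom, 2.76 m from the hinge, must supply this moment: P = 101.107/2.76 = 36.633 kN.

P ≈ 37 kN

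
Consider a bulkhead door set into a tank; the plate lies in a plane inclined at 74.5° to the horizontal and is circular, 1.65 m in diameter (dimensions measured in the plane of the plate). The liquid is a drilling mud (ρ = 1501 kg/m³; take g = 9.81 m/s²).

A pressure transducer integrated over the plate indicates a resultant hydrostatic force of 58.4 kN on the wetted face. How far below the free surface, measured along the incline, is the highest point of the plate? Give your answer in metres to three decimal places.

y_top ≈ 1.100 m

γ = ρg = 1501 × 9.81 / 1000 = 14.72481 kN/m³.
A = π(0.825)² = 2.13825 m².
From F = γ·h_c·A, the centroid depth is h_c = 58.4/(14.72481 × 2.13825) = 1.85483 m.
Let θ = 74.5° be the plate's angle to the horizontal; measure y along the incline from where the plane meets the free surface. Vertical depth h = y·sinθ with sinθ = 0.963630.
Along the incline, y_c = h_c/sinθ = 1.85483/0.963630 = 1.92484 m.
The centroid is at the centre, 0.825 m below the top of the plate, so the highest point sits at y_top = 1.92484 − 0.825 = 1.09984 m along the incline.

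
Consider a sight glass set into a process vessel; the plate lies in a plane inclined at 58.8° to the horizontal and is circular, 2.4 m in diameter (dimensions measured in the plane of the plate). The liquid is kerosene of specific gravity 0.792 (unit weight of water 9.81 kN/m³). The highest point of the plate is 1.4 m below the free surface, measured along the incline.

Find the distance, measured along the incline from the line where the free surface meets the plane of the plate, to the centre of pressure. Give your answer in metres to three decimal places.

y_p = 2.738 m

γ = 0.792 × 9.81 = 7.76952 kN/m³.
Let θ = 58.8° be the plate's angle to the horizontal; measure y along the incline from where the plane meets the free surface. Vertical depth h = y·sinθ with sinθ = 0.855364.
The centroid is at the centre, 1.2 m below the top of the plate, so y_c = 1.4 + 1.2 = 2.6 m and h_c = 2.6 × 0.855364 = 2.22395 m.
A = π(1.2)² = 4.52389 m².
Resultant F = γ·h_c·A = 7.76952 × 2.22395 × 4.52389 = 78.1684 kN.
I_c = πr⁴/4 = π × 1.2⁴/4 = 1.6286 m⁴.
Centre of pressure: y_p = y_c + I_c/(y_c·A) = 2.6 + 1.6286/(2.6 × 4.52389) = 2.6 + 0.138462 = 2.73846 m along the plane.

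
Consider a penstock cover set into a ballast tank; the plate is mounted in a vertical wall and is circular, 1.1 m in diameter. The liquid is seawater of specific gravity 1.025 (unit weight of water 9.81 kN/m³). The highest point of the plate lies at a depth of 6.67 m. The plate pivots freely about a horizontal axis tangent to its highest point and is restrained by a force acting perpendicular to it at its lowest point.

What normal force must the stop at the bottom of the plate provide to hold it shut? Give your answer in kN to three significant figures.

P ≈ 35.2 kN

γ = 1.025 × 9.81 = 10.05525 kN/m³.
The centroid is at the centre, 0.55 m below the top of the plate, so the centroid depth is h_c = 6.67 + 0.55 = 7.22 m.
A = π(0.55)² = 0.950332 m².
Resultant F = γ·h_c·A = 10.05525 × 7.22 × 0.950332 = 68.9931 kN.
I_c = πr⁴/4 = π × 0.55⁴/4 = 0.0718688 m⁴.
Centre of pressure: y_p = y_c + I_c/(y_c·A) = 7.22 + 0.0718688/(7.22 × 0.950332) = 7.22 + 0.0104744 = 7.23047 m along the plane.
The resultant acts 0.55 + 0.0104744 = 0.560474 m (along the plate) below the hinge at the top edge, so the moment about the hinge is M = F × 0.560474 = 68.9931 × 0.560474 = 38.6688 kN·m.
A normal force at the bottom, 1.1 m from the hinge, must supply this moment: P = 38.6688/1.1 = 35.1535 kN.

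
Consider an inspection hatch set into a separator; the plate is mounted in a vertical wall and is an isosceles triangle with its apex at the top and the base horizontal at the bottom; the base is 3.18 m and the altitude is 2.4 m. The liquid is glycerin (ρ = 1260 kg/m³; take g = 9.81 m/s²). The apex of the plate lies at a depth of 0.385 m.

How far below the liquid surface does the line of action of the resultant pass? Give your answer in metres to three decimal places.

h_p = 2.146 m

γ = ρg = 1260 × 9.81 / 1000 = 12.3606 kN/m³.
With the apex up, the centroid sits 2h/3 = 2 × 2.4/3 = 1.6 m below the apex, so the centroid depth is h_c = 0.385 + 1.6 = 1.985 m.
A = ½ × 3.18 × 2.4 = 3.816 m².
Resultant F = γ·h_c·A = 12.3606 × 1.985 × 3.816 = 93.6286 kN.
I_c = b·h³/36 = 3.18 × 2.4³/36 = 1.22112 m⁴.
Centre of pressure: y_p = y_c + I_c/(y_c·A) = 1.985 + 1.22112/(1.985 × 3.816) = 1.985 + 0.161209 = 2.14621 m along the plane.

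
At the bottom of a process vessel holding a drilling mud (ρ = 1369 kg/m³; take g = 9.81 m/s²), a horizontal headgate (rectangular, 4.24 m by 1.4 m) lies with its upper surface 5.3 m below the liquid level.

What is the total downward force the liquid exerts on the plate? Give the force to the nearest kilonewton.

γ = ρg = 1369 × 9.81 / 1000 = 13.42989 kN/m³.
The plate is horizontal, so pressure is uniform at p = γ·h = 13.42989 × 5.3 = 71.1784 kN/m².
A = 4.24 × 1.4 = 5.936 m².
F = p·A = 71.1784 × 5.936 = 422.515 kN.

F ≈ 423 kN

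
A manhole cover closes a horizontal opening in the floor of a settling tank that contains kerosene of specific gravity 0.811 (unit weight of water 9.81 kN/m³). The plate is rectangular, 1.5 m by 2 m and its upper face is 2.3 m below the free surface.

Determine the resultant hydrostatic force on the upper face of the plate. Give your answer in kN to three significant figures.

γ = 0.811 × 9.81 = 7.95591 kN/m³.
The plate is horizontal, so pressure is uniform at p = γ·h = 7.95591 × 2.3 = 18.2986 kN/m².
A = 1.5 × 2 = 3 m².
F = p·A = 18.2986 × 3 = 54.8958 kN.

F ≈ 54.9 kN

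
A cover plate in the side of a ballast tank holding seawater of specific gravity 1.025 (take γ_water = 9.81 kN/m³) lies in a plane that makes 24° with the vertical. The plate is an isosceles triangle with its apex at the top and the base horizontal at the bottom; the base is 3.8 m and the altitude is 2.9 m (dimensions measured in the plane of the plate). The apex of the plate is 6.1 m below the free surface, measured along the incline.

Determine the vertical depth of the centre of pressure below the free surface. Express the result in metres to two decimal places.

h_p = 7.39 m

γ = 1.025 × 9.81 = 10.05525 kN/m³.
The plate makes 24° with the vertical, i.e. θ = 90° − 24° = 66° to the horizontal. Measuring y along the incline from the free-surface line, vertical depth h = y·sinθ with sinθ = 0.913545.
With the apex up, the centroid sits 2h/3 = 2 × 2.9/3 = 1.93333 m below the apex, so y_c = 6.1 + 1.93333 = 8.03333 m and h_c = 8.03333 × 0.913545 = 7.33881 m.
A = ½ × 3.8 × 2.9 = 5.51 m².
Resultant F = γ·h_c·A = 10.05525 × 7.33881 × 5.51 = 406.603 kN.
I_c = b·h³/36 = 3.8 × 2.9³/36 = 2.57439 m⁴.
Centre of pressure: y_p = y_c + I_c/(y_c·A) = 8.03333 + 2.57439/(8.03333 × 5.51) = 8.03333 + 0.0581604 = 8.09149 m along the plane.
Vertically, h_p = y_p·sinθ = 8.09149 × 0.913545 = 7.39194 m.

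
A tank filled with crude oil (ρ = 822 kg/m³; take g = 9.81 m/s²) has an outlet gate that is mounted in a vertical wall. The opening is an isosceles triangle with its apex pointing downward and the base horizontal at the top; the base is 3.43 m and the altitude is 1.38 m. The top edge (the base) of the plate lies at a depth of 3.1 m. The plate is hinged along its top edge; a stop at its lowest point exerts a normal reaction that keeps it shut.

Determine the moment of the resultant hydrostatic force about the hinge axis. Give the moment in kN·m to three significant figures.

γ = ρg = 822 × 9.81 / 1000 = 8.06382 kN/m³.
With the apex down, the centroid sits h/3 = 1.38/3 = 0.46 m below the base (the top edge), so the centroid depth is h_c = 3.1 + 0.46 = 3.56 m.
A = ½ × 3.43 × 1.38 = 2.3667 m².
Resultant F = γ·h_c·A = 8.06382 × 3.56 × 2.3667 = 67.9413 kN.
I_c = b·h³/36 = 3.43 × 1.38³/36 = 0.250397 m⁴.
Centre of pressure: y_p = y_c + I_c/(y_c·A) = 3.56 + 0.250397/(3.56 × 2.3667) = 3.56 + 0.0297191 = 3.58972 m along the plane.
The resultant acts 0.46 + 0.0297191 = 0.489719 m (along the plate) below the hinge at the top edge, so the moment about the hinge is M = F × 0.489719 = 67.9413 × 0.489719 = 33.2721 kN·m.

M ≈ 33.3 kN·m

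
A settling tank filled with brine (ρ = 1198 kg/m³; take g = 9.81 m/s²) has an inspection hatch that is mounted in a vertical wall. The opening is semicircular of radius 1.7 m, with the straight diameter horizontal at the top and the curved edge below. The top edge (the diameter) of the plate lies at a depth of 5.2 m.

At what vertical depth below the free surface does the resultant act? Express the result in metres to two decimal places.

h_p = 5.96 m

γ = ρg = 1198 × 9.81 / 1000 = 11.75238 kN/m³.
The centroid of a semicircle lies 4r/(3π) = 0.721502 m from the diameter, here below the top edge, so the centroid depth is h_c = 5.2 + 0.721502 = 5.9215 m.
A = πr²/2 = π × 1.7²/2 = 4.5396 m².
Resultant F = γ·h_c·A = 11.75238 × 5.9215 × 4.5396 = 315.919 kN.
I_c = (π/8 − 8/(9π))·r⁴ = 0.109757 × 1.7⁴ = 0.916701 m⁴.
Centre of pressure: y_p = y_c + I_c/(y_c·A) = 5.9215 + 0.916701/(5.9215 × 4.5396) = 5.9215 + 0.0341019 = 5.9556 m along the plane.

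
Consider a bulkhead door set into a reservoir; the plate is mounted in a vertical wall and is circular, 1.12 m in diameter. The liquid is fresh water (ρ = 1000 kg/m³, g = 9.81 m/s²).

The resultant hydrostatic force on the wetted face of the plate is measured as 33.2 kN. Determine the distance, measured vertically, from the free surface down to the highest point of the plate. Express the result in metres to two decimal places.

d_top ≈ 2.88 m

γ = ρg = 1000 × 9.81 = 9810 N/m³ = 9.81 kN/m³.
A = π(0.56)² = 0.985203 m².
From F = γ·h_c·A, the centroid depth is h_c = 33.2/(9.81 × 0.985203) = 3.43513 m.
The centroid is at the centre, 0.56 m below the top of the plate, so the highest point sits at h_top = 3.43513 − 0.56 = 2.87513 m below the surface.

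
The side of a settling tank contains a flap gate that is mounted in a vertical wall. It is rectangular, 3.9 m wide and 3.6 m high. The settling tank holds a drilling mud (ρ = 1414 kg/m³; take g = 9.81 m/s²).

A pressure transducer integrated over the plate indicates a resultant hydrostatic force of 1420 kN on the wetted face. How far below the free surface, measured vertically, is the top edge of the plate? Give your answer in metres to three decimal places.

d_top ≈ 5.491 m

γ = ρg = 1414 × 9.81 / 1000 = 13.87134 kN/m³.
A = 3.9 × 3.6 = 14.04 m².
From F = γ·h_c·A, the centroid depth is h_c = 1420/(13.87134 × 14.04) = 7.29126 m.
The centroid lies 3.6/2 = 1.8 m below the top edge, so the top edge sits at h_top = 7.29126 − 1.8 = 5.49126 m below the surface.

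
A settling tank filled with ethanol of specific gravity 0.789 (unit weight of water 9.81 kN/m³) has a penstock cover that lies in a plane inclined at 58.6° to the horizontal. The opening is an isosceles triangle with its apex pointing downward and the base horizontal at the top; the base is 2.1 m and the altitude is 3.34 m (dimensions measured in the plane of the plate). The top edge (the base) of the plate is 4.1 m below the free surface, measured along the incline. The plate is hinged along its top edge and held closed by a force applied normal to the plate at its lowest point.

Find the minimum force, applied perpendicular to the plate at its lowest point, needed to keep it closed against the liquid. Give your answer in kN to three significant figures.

γ = 0.789 × 9.81 = 7.74009 kN/m³.
Let θ = 58.6° be the plate's angle to the horizontal; measure y along the incline from where the plane meets the free surface. Vertical depth h = y·sinθ with sinθ = 0.853551.
With the apex down, the centroid sits h/3 = 3.34/3 = 1.11333 m below the base (the top edge), so y_c = 4.1 + 1.11333 = 5.21333 m and h_c = 5.21333 × 0.853551 = 4.44984 m.
A = ½ × 2.1 × 3.34 = 3.507 m².
Resultant F = γ·h_c·A = 7.74009 × 4.44984 × 3.507 = 120.789 kN.
I_c = b·h³/36 = 2.1 × 3.34³/36 = 2.17348 m⁴.
Centre of pressure: y_p = y_c + I_c/(y_c·A) = 5.21333 + 2.17348/(5.21333 × 3.507) = 5.21333 + 0.118879 = 5.33221 m along the plane.
The resultant acts 1.11333 + 0.118879 = 1.23221 m (along the plate) below the hinge at the top edge, so the moment about the hinge is M = F × 1.23221 = 120.789 × 1.23221 = 148.837 kN·m.
A normal force at the bottom, 3.34 m from the hinge, must supply this moment: P = 148.837/3.34 = 44.562 kN.

P ≈ 44.6 kN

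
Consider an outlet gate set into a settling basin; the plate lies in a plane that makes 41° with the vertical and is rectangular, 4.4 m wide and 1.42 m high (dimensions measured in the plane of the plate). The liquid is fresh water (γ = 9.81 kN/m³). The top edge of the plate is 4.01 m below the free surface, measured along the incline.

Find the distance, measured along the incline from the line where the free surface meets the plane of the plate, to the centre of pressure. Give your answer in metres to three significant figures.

γ = 9.81 kN/m³.
The plate makes 41° with the vertical, i.e. θ = 90° − 41° = 49° to the horizontal. Measuring y along the incline from the free-surface line, vertical depth h = y·sinθ with sinθ = 0.754710.
The centroid lies 1.42/2 = 0.71 m below the top edge, so y_c = 4.01 + 0.71 = 4.72 m and h_c = 4.72 × 0.754710 = 3.56223 m.
A = 4.4 × 1.42 = 6.248 m².
Resultant F = γ·h_c·A = 9.81 × 3.56223 × 6.248 = 218.339 kN.
I_c = b·h³/12 = 4.4 × 1.42³/12 = 1.04987 m⁴.
Centre of pressure: y_p = y_c + I_c/(y_c·A) = 4.72 + 1.04987/(4.72 × 6.248) = 4.72 + 0.0356002 = 4.7556 m along the plane.

y_p = 4.76 m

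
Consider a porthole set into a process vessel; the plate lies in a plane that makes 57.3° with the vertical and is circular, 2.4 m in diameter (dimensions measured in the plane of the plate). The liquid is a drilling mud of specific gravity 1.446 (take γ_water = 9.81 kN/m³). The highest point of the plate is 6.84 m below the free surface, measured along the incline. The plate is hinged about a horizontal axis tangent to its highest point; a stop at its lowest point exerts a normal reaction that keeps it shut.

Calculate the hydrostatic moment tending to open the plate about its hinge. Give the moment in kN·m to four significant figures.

M ≈ 347.0 kN·m

γ = 1.446 × 9.81 = 14.18526 kN/m³.
The plate makes 57.3° with the vertical, i.e. θ = 90° − 57.3° = 32.7° to the horizontal. Measuring y along the incline from the free-surface line, vertical depth h = y·sinθ with sinθ = 0.540240.
The centroid is at the centre, 1.2 m below the top of the plate, so y_c = 6.84 + 1.2 = 8.04 m and h_c = 8.04 × 0.540240 = 4.34353 m.
A = π(1.2)² = 4.52389 m².
Resultant F = γ·h_c·A = 14.18526 × 4.34353 × 4.52389 = 278.735 kN.
I_c = πr⁴/4 = π × 1.2⁴/4 = 1.6286 m⁴.
Centre of pressure: y_p = y_c + I_c/(y_c·A) = 8.04 + 1.6286/(8.04 × 4.52389) = 8.04 + 0.0447761 = 8.08478 m along the plane.
The resultant acts 1.2 + 0.0447761 = 1.24478 m (along the plate) below the hinge at the top edge, so the moment about the hinge is M = F × 1.24478 = 278.735 × 1.24478 = 346.964 kN·m.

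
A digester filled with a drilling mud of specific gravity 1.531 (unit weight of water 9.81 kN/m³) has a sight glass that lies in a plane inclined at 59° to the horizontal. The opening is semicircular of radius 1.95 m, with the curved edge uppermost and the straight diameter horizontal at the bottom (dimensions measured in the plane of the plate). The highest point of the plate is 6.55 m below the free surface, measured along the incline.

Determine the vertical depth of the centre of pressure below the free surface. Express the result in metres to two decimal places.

γ = 1.531 × 9.81 = 15.01911 kN/m³.
Let θ = 59° be the plate's angle to the horizontal; measure y along the incline from where the plane meets the free surface. Vertical depth h = y·sinθ with sinθ = 0.857167.
The centroid lies 4r/(3π) = 0.827606 m above the diameter, so r − 4r/(3π) = 1.95 − 0.827606 = 1.12239 m below the topmost point, so y_c = 6.55 + 1.12239 = 7.67239 m and h_c = 7.67239 × 0.857167 = 6.57652 m.
A = πr²/2 = π × 1.95²/2 = 5.97295 m².
Resultant F = γ·h_c·A = 15.01911 × 6.57652 × 5.97295 = 589.969 kN.
I_c = (π/8 − 8/(9π))·r⁴ = 0.109757 × 1.95⁴ = 1.58698 m⁴.
Centre of pressure: y_p = y_c + I_c/(y_c·A) = 7.67239 + 1.58698/(7.67239 × 5.97295) = 7.67239 + 0.03463 = 7.70702 m along the plane.
Vertically, h_p = y_p·sinθ = 7.70702 × 0.857167 = 6.6062 m.

h_p = 6.61 m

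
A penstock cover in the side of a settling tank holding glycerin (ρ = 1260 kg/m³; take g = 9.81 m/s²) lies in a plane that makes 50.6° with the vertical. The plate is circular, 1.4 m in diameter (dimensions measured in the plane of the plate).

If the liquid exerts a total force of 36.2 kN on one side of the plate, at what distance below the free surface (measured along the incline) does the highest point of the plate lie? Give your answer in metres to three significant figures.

γ = ρg = 1260 × 9.81 / 1000 = 12.3606 kN/m³.
A = π(0.7)² = 1.53938 m².
From F = γ·h_c·A, the centroid depth is h_c = 36.2/(12.3606 × 1.53938) = 1.90249 m.
The plate makes 50.6° with the vertical, i.e. θ = 90° − 50.6° = 39.4° to the horizontal. Measuring y along the incline from the free-surface line, vertical depth h = y·sinθ with sinθ = 0.634731.
Along the incline, y_c = h_c/sinθ = 1.90249/0.634731 = 2.99732 m.
The centroid is at the centre, 0.7 m below the top of the plate, so the highest point sits at y_top = 2.99732 − 0.7 = 2.29732 m along the incline.

y_top ≈ 2.30 m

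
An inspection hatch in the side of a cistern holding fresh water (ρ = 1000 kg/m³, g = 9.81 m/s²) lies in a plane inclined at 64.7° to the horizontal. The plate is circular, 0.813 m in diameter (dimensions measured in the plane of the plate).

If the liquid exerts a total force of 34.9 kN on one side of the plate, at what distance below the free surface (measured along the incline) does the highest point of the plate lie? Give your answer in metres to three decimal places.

γ = ρg = 1000 × 9.81 = 9810 N/m³ = 9.81 kN/m³.
A = π(0.4065)² = 0.519124 m².
From F = γ·h_c·A, the centroid depth is h_c = 34.9/(9.81 × 0.519124) = 6.85307 m.
Let θ = 64.7° be the plate's angle to the horizontal; measure y along the incline from where the plane meets the free surface. Vertical depth h = y·sinθ with sinθ = 0.904083.
Along the incline, y_c = h_c/sinθ = 6.85307/0.904083 = 7.58013 m.
The centroid is at the centre, 0.4065 m below the top of the plate, so the highest point sits at y_top = 7.58013 − 0.4065 = 7.17363 m along the incline.

y_top ≈ 7.174 m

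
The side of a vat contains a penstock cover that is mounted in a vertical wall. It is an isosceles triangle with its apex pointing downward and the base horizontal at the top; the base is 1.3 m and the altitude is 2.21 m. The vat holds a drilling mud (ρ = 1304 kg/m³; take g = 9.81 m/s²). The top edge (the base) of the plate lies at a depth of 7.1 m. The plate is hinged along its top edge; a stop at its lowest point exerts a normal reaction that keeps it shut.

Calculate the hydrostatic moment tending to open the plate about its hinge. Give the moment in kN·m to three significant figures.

M ≈ 111 kN·m

γ = ρg = 1304 × 9.81 / 1000 = 12.79224 kN/m³.
With the apex down, the centroid sits h/3 = 2.21/3 = 0.736667 m below the base (the top edge), so the centroid depth is h_c = 7.1 + 0.736667 = 7.83667 m.
A = ½ × 1.3 × 2.21 = 1.4365 m².
Resultant F = γ·h_c·A = 12.79224 × 7.83667 × 1.4365 = 144.007 kN.
I_c = b·h³/36 = 1.3 × 2.21³/36 = 0.389778 m⁴.
Centre of pressure: y_p = y_c + I_c/(y_c·A) = 7.83667 + 0.389778/(7.83667 × 1.4365) = 7.83667 + 0.0346242 = 7.87129 m along the plane.
The resultant acts 0.736667 + 0.0346242 = 0.771291 m (along the plate) below the hinge at the top edge, so the moment about the hinge is M = F × 0.771291 = 144.007 × 0.771291 = 111.071 kN·m.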